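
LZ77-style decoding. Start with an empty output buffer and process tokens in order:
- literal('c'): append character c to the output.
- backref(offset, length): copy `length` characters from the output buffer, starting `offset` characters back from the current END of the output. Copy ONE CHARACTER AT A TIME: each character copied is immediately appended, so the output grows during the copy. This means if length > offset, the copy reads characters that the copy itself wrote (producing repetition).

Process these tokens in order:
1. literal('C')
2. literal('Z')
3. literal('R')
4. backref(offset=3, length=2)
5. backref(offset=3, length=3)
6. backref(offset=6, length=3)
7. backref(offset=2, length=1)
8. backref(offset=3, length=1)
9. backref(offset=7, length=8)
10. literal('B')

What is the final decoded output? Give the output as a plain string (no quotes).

Token 1: literal('C'). Output: "C"
Token 2: literal('Z'). Output: "CZ"
Token 3: literal('R'). Output: "CZR"
Token 4: backref(off=3, len=2). Copied 'CZ' from pos 0. Output: "CZRCZ"
Token 5: backref(off=3, len=3). Copied 'RCZ' from pos 2. Output: "CZRCZRCZ"
Token 6: backref(off=6, len=3). Copied 'RCZ' from pos 2. Output: "CZRCZRCZRCZ"
Token 7: backref(off=2, len=1). Copied 'C' from pos 9. Output: "CZRCZRCZRCZC"
Token 8: backref(off=3, len=1). Copied 'C' from pos 9. Output: "CZRCZRCZRCZCC"
Token 9: backref(off=7, len=8) (overlapping!). Copied 'CZRCZCCC' from pos 6. Output: "CZRCZRCZRCZCCCZRCZCCC"
Token 10: literal('B'). Output: "CZRCZRCZRCZCCCZRCZCCCB"

Answer: CZRCZRCZRCZCCCZRCZCCCB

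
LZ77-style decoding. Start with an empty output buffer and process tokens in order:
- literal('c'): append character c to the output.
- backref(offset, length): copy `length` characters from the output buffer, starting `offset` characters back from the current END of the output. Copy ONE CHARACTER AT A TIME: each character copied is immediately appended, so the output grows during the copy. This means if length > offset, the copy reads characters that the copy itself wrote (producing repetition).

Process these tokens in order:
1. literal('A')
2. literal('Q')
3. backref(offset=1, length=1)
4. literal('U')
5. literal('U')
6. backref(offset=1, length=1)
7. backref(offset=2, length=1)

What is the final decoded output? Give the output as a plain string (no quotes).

Token 1: literal('A'). Output: "A"
Token 2: literal('Q'). Output: "AQ"
Token 3: backref(off=1, len=1). Copied 'Q' from pos 1. Output: "AQQ"
Token 4: literal('U'). Output: "AQQU"
Token 5: literal('U'). Output: "AQQUU"
Token 6: backref(off=1, len=1). Copied 'U' from pos 4. Output: "AQQUUU"
Token 7: backref(off=2, len=1). Copied 'U' from pos 4. Output: "AQQUUUU"

Answer: AQQUUUU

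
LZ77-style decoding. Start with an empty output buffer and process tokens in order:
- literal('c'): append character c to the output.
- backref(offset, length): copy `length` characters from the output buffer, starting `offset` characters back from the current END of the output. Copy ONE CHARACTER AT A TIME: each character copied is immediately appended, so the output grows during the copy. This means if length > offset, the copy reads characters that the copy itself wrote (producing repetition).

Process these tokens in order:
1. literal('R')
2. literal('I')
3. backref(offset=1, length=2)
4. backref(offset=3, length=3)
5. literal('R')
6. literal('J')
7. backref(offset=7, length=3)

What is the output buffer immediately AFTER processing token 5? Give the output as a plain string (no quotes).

Answer: RIIIIIIR

Derivation:
Token 1: literal('R'). Output: "R"
Token 2: literal('I'). Output: "RI"
Token 3: backref(off=1, len=2) (overlapping!). Copied 'II' from pos 1. Output: "RIII"
Token 4: backref(off=3, len=3). Copied 'III' from pos 1. Output: "RIIIIII"
Token 5: literal('R'). Output: "RIIIIIIR"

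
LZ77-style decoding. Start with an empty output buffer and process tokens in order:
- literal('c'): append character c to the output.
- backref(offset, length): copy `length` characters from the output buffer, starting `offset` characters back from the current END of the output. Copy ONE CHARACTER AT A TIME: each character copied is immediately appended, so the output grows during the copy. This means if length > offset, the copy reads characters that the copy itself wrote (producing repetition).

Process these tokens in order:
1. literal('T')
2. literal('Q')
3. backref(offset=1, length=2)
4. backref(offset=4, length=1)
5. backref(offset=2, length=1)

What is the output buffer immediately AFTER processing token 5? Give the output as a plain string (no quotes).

Token 1: literal('T'). Output: "T"
Token 2: literal('Q'). Output: "TQ"
Token 3: backref(off=1, len=2) (overlapping!). Copied 'QQ' from pos 1. Output: "TQQQ"
Token 4: backref(off=4, len=1). Copied 'T' from pos 0. Output: "TQQQT"
Token 5: backref(off=2, len=1). Copied 'Q' from pos 3. Output: "TQQQTQ"

Answer: TQQQTQ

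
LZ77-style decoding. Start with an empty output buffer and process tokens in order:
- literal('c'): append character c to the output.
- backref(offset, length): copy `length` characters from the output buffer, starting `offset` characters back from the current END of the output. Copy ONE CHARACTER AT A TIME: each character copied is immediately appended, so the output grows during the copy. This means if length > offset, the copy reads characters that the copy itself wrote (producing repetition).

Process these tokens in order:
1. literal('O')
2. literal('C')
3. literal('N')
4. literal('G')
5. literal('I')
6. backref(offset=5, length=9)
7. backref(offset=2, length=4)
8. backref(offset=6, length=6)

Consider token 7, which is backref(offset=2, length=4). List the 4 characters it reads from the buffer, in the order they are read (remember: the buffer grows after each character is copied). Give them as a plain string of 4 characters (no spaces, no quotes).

Token 1: literal('O'). Output: "O"
Token 2: literal('C'). Output: "OC"
Token 3: literal('N'). Output: "OCN"
Token 4: literal('G'). Output: "OCNG"
Token 5: literal('I'). Output: "OCNGI"
Token 6: backref(off=5, len=9) (overlapping!). Copied 'OCNGIOCNG' from pos 0. Output: "OCNGIOCNGIOCNG"
Token 7: backref(off=2, len=4). Buffer before: "OCNGIOCNGIOCNG" (len 14)
  byte 1: read out[12]='N', append. Buffer now: "OCNGIOCNGIOCNGN"
  byte 2: read out[13]='G', append. Buffer now: "OCNGIOCNGIOCNGNG"
  byte 3: read out[14]='N', append. Buffer now: "OCNGIOCNGIOCNGNGN"
  byte 4: read out[15]='G', append. Buffer now: "OCNGIOCNGIOCNGNGNG"

Answer: NGNG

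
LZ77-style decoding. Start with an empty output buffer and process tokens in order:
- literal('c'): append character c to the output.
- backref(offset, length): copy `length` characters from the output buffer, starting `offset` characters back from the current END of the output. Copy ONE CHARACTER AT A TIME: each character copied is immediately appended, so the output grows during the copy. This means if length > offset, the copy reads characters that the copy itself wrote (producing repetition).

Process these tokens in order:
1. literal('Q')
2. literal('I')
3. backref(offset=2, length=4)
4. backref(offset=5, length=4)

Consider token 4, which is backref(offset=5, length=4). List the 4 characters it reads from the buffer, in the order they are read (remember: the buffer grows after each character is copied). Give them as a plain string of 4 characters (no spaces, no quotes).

Answer: IQIQ

Derivation:
Token 1: literal('Q'). Output: "Q"
Token 2: literal('I'). Output: "QI"
Token 3: backref(off=2, len=4) (overlapping!). Copied 'QIQI' from pos 0. Output: "QIQIQI"
Token 4: backref(off=5, len=4). Buffer before: "QIQIQI" (len 6)
  byte 1: read out[1]='I', append. Buffer now: "QIQIQII"
  byte 2: read out[2]='Q', append. Buffer now: "QIQIQIIQ"
  byte 3: read out[3]='I', append. Buffer now: "QIQIQIIQI"
  byte 4: read out[4]='Q', append. Buffer now: "QIQIQIIQIQ"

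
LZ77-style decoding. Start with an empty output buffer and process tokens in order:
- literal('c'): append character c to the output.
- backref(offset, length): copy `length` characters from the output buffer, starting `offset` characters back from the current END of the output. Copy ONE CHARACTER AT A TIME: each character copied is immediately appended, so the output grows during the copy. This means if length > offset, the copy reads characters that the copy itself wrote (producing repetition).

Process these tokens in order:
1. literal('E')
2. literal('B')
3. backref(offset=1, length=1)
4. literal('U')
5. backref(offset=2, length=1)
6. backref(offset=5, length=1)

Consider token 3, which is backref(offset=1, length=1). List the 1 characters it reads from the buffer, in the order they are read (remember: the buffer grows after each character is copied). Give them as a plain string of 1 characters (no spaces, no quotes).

Answer: B

Derivation:
Token 1: literal('E'). Output: "E"
Token 2: literal('B'). Output: "EB"
Token 3: backref(off=1, len=1). Buffer before: "EB" (len 2)
  byte 1: read out[1]='B', append. Buffer now: "EBB"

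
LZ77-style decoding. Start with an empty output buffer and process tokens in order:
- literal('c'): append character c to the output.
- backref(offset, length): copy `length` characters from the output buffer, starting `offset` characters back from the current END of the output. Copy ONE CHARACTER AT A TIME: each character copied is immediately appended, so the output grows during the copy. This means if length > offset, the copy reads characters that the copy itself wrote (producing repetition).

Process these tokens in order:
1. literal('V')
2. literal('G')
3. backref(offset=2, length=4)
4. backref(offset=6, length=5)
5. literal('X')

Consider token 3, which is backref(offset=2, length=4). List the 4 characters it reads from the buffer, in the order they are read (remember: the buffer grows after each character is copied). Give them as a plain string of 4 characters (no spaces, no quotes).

Answer: VGVG

Derivation:
Token 1: literal('V'). Output: "V"
Token 2: literal('G'). Output: "VG"
Token 3: backref(off=2, len=4). Buffer before: "VG" (len 2)
  byte 1: read out[0]='V', append. Buffer now: "VGV"
  byte 2: read out[1]='G', append. Buffer now: "VGVG"
  byte 3: read out[2]='V', append. Buffer now: "VGVGV"
  byte 4: read out[3]='G', append. Buffer now: "VGVGVG"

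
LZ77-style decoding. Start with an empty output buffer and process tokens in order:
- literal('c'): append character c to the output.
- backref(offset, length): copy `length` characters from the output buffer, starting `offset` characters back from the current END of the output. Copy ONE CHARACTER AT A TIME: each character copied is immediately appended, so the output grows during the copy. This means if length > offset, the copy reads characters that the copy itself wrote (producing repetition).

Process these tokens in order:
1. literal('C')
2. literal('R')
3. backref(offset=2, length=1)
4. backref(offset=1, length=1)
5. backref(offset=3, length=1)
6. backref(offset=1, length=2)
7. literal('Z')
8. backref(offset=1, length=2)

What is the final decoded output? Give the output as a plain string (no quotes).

Answer: CRCCRRRZZZ

Derivation:
Token 1: literal('C'). Output: "C"
Token 2: literal('R'). Output: "CR"
Token 3: backref(off=2, len=1). Copied 'C' from pos 0. Output: "CRC"
Token 4: backref(off=1, len=1). Copied 'C' from pos 2. Output: "CRCC"
Token 5: backref(off=3, len=1). Copied 'R' from pos 1. Output: "CRCCR"
Token 6: backref(off=1, len=2) (overlapping!). Copied 'RR' from pos 4. Output: "CRCCRRR"
Token 7: literal('Z'). Output: "CRCCRRRZ"
Token 8: backref(off=1, len=2) (overlapping!). Copied 'ZZ' from pos 7. Output: "CRCCRRRZZZ"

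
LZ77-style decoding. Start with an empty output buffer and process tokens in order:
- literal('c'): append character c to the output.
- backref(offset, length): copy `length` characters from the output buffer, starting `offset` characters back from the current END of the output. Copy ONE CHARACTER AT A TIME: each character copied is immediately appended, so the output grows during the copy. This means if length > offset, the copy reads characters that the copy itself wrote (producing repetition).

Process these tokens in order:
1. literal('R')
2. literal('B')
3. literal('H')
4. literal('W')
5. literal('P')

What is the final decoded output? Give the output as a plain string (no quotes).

Answer: RBHWP

Derivation:
Token 1: literal('R'). Output: "R"
Token 2: literal('B'). Output: "RB"
Token 3: literal('H'). Output: "RBH"
Token 4: literal('W'). Output: "RBHW"
Token 5: literal('P'). Output: "RBHWP"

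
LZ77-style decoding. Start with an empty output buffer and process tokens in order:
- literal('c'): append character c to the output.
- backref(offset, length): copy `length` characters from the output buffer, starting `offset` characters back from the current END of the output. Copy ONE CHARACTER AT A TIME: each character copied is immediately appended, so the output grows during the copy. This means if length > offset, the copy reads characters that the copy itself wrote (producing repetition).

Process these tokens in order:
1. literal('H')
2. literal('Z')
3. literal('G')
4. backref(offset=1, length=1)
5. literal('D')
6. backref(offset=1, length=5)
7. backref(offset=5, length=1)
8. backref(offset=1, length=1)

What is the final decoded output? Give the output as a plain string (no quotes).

Answer: HZGGDDDDDDDD

Derivation:
Token 1: literal('H'). Output: "H"
Token 2: literal('Z'). Output: "HZ"
Token 3: literal('G'). Output: "HZG"
Token 4: backref(off=1, len=1). Copied 'G' from pos 2. Output: "HZGG"
Token 5: literal('D'). Output: "HZGGD"
Token 6: backref(off=1, len=5) (overlapping!). Copied 'DDDDD' from pos 4. Output: "HZGGDDDDDD"
Token 7: backref(off=5, len=1). Copied 'D' from pos 5. Output: "HZGGDDDDDDD"
Token 8: backref(off=1, len=1). Copied 'D' from pos 10. Output: "HZGGDDDDDDDD"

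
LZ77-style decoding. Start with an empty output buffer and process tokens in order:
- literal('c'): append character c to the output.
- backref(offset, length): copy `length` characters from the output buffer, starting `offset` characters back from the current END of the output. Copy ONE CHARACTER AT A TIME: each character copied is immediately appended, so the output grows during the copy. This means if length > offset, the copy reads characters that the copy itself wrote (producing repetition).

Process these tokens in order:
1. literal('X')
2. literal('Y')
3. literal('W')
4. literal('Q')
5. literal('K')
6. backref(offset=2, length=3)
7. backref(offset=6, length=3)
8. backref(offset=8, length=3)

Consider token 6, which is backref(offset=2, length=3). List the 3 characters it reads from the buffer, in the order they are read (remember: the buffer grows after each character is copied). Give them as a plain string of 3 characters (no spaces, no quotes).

Token 1: literal('X'). Output: "X"
Token 2: literal('Y'). Output: "XY"
Token 3: literal('W'). Output: "XYW"
Token 4: literal('Q'). Output: "XYWQ"
Token 5: literal('K'). Output: "XYWQK"
Token 6: backref(off=2, len=3). Buffer before: "XYWQK" (len 5)
  byte 1: read out[3]='Q', append. Buffer now: "XYWQKQ"
  byte 2: read out[4]='K', append. Buffer now: "XYWQKQK"
  byte 3: read out[5]='Q', append. Buffer now: "XYWQKQKQ"

Answer: QKQ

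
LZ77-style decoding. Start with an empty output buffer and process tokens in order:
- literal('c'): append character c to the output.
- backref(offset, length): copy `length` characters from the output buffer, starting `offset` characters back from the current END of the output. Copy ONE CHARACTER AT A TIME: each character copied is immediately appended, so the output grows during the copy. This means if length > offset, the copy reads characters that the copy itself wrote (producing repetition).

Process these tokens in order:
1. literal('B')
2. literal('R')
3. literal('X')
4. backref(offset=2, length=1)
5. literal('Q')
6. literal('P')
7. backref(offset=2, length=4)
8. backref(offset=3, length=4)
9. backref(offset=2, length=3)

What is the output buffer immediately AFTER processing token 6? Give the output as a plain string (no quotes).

Token 1: literal('B'). Output: "B"
Token 2: literal('R'). Output: "BR"
Token 3: literal('X'). Output: "BRX"
Token 4: backref(off=2, len=1). Copied 'R' from pos 1. Output: "BRXR"
Token 5: literal('Q'). Output: "BRXRQ"
Token 6: literal('P'). Output: "BRXRQP"

Answer: BRXRQP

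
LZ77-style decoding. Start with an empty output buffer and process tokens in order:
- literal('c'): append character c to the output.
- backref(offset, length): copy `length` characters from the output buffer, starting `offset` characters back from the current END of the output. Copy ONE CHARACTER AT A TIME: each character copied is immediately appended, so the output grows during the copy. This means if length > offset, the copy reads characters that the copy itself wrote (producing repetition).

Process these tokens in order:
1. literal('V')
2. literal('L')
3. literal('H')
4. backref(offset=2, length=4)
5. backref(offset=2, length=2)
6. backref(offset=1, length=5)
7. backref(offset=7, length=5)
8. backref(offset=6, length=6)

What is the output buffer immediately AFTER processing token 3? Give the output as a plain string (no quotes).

Answer: VLH

Derivation:
Token 1: literal('V'). Output: "V"
Token 2: literal('L'). Output: "VL"
Token 3: literal('H'). Output: "VLH"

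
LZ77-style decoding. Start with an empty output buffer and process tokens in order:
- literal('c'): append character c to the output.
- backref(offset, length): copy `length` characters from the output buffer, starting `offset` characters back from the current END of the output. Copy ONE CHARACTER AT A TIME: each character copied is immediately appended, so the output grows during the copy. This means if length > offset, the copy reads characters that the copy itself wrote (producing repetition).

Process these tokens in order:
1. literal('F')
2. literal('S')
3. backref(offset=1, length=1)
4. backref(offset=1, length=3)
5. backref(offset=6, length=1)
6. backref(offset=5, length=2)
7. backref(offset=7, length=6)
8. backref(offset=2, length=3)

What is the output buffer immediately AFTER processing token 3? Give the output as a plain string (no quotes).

Token 1: literal('F'). Output: "F"
Token 2: literal('S'). Output: "FS"
Token 3: backref(off=1, len=1). Copied 'S' from pos 1. Output: "FSS"

Answer: FSS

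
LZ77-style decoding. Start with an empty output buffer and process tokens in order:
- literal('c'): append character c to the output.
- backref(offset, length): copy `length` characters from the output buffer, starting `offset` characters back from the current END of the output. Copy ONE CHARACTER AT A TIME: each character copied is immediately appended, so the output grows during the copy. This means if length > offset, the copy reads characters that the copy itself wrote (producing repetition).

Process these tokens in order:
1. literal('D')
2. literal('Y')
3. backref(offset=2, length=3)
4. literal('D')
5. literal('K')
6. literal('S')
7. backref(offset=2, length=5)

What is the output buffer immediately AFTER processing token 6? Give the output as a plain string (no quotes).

Token 1: literal('D'). Output: "D"
Token 2: literal('Y'). Output: "DY"
Token 3: backref(off=2, len=3) (overlapping!). Copied 'DYD' from pos 0. Output: "DYDYD"
Token 4: literal('D'). Output: "DYDYDD"
Token 5: literal('K'). Output: "DYDYDDK"
Token 6: literal('S'). Output: "DYDYDDKS"

Answer: DYDYDDKS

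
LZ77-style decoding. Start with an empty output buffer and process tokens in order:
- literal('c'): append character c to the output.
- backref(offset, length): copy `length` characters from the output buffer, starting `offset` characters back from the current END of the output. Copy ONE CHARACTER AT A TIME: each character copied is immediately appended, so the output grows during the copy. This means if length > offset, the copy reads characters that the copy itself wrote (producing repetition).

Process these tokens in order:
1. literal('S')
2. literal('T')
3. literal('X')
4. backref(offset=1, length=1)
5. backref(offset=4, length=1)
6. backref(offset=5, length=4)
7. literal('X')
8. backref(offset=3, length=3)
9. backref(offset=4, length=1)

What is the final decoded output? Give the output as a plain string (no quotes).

Token 1: literal('S'). Output: "S"
Token 2: literal('T'). Output: "ST"
Token 3: literal('X'). Output: "STX"
Token 4: backref(off=1, len=1). Copied 'X' from pos 2. Output: "STXX"
Token 5: backref(off=4, len=1). Copied 'S' from pos 0. Output: "STXXS"
Token 6: backref(off=5, len=4). Copied 'STXX' from pos 0. Output: "STXXSSTXX"
Token 7: literal('X'). Output: "STXXSSTXXX"
Token 8: backref(off=3, len=3). Copied 'XXX' from pos 7. Output: "STXXSSTXXXXXX"
Token 9: backref(off=4, len=1). Copied 'X' from pos 9. Output: "STXXSSTXXXXXXX"

Answer: STXXSSTXXXXXXX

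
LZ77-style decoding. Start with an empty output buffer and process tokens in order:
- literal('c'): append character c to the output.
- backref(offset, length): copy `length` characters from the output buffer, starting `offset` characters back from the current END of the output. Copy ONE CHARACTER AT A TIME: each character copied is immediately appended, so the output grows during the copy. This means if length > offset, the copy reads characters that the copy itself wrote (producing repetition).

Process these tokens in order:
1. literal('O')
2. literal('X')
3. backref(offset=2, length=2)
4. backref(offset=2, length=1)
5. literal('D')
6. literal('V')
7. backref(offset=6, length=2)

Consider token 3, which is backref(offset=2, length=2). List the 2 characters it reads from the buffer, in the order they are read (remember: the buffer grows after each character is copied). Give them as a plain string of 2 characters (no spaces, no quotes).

Token 1: literal('O'). Output: "O"
Token 2: literal('X'). Output: "OX"
Token 3: backref(off=2, len=2). Buffer before: "OX" (len 2)
  byte 1: read out[0]='O', append. Buffer now: "OXO"
  byte 2: read out[1]='X', append. Buffer now: "OXOX"

Answer: OX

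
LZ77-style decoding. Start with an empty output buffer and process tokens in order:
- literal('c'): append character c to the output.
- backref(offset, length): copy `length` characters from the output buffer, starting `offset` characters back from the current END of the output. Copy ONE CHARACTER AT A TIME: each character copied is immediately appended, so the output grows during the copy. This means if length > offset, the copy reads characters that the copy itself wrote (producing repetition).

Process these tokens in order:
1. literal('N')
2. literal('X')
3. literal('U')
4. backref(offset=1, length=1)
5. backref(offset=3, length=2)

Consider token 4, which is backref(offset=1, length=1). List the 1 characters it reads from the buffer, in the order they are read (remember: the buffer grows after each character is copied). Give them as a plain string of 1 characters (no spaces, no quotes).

Token 1: literal('N'). Output: "N"
Token 2: literal('X'). Output: "NX"
Token 3: literal('U'). Output: "NXU"
Token 4: backref(off=1, len=1). Buffer before: "NXU" (len 3)
  byte 1: read out[2]='U', append. Buffer now: "NXUU"

Answer: U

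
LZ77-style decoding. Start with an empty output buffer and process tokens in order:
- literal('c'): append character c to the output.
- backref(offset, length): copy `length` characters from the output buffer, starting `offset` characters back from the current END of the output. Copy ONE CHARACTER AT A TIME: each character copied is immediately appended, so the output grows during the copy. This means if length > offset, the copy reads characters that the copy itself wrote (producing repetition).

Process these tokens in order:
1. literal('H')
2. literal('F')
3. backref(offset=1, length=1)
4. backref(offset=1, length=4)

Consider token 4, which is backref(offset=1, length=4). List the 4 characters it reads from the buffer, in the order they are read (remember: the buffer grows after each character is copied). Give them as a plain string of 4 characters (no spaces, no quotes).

Answer: FFFF

Derivation:
Token 1: literal('H'). Output: "H"
Token 2: literal('F'). Output: "HF"
Token 3: backref(off=1, len=1). Copied 'F' from pos 1. Output: "HFF"
Token 4: backref(off=1, len=4). Buffer before: "HFF" (len 3)
  byte 1: read out[2]='F', append. Buffer now: "HFFF"
  byte 2: read out[3]='F', append. Buffer now: "HFFFF"
  byte 3: read out[4]='F', append. Buffer now: "HFFFFF"
  byte 4: read out[5]='F', append. Buffer now: "HFFFFFF"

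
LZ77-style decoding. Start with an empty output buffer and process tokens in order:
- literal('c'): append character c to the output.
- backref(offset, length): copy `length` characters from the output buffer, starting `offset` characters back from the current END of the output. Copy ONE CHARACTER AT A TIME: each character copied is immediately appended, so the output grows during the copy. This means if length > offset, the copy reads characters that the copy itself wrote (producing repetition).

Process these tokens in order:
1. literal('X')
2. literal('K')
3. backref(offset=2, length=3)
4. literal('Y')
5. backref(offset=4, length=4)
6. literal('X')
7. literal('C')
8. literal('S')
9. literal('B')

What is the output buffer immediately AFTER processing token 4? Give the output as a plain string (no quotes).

Token 1: literal('X'). Output: "X"
Token 2: literal('K'). Output: "XK"
Token 3: backref(off=2, len=3) (overlapping!). Copied 'XKX' from pos 0. Output: "XKXKX"
Token 4: literal('Y'). Output: "XKXKXY"

Answer: XKXKXY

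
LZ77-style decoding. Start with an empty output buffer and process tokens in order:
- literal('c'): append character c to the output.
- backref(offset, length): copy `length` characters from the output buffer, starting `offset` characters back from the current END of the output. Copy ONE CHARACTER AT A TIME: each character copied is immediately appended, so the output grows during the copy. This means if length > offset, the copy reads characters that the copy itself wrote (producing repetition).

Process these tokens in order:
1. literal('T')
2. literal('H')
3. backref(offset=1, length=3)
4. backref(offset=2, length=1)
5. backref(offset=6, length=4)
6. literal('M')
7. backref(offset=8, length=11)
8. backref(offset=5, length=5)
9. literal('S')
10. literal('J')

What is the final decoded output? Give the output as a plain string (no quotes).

Answer: THHHHHTHHHMHHHTHHHMHHHHMHHHSJ

Derivation:
Token 1: literal('T'). Output: "T"
Token 2: literal('H'). Output: "TH"
Token 3: backref(off=1, len=3) (overlapping!). Copied 'HHH' from pos 1. Output: "THHHH"
Token 4: backref(off=2, len=1). Copied 'H' from pos 3. Output: "THHHHH"
Token 5: backref(off=6, len=4). Copied 'THHH' from pos 0. Output: "THHHHHTHHH"
Token 6: literal('M'). Output: "THHHHHTHHHM"
Token 7: backref(off=8, len=11) (overlapping!). Copied 'HHHTHHHMHHH' from pos 3. Output: "THHHHHTHHHMHHHTHHHMHHH"
Token 8: backref(off=5, len=5). Copied 'HMHHH' from pos 17. Output: "THHHHHTHHHMHHHTHHHMHHHHMHHH"
Token 9: literal('S'). Output: "THHHHHTHHHMHHHTHHHMHHHHMHHHS"
Token 10: literal('J'). Output: "THHHHHTHHHMHHHTHHHMHHHHMHHHSJ"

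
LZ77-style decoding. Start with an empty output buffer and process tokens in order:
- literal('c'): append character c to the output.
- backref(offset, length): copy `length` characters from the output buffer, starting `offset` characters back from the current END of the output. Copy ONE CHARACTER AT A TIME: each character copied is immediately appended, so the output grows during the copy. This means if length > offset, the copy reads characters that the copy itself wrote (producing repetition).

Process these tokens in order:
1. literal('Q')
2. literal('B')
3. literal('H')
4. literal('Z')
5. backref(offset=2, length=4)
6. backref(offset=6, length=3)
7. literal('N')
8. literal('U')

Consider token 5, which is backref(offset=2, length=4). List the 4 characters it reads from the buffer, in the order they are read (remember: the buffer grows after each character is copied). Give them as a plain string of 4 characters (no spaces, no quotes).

Answer: HZHZ

Derivation:
Token 1: literal('Q'). Output: "Q"
Token 2: literal('B'). Output: "QB"
Token 3: literal('H'). Output: "QBH"
Token 4: literal('Z'). Output: "QBHZ"
Token 5: backref(off=2, len=4). Buffer before: "QBHZ" (len 4)
  byte 1: read out[2]='H', append. Buffer now: "QBHZH"
  byte 2: read out[3]='Z', append. Buffer now: "QBHZHZ"
  byte 3: read out[4]='H', append. Buffer now: "QBHZHZH"
  byte 4: read out[5]='Z', append. Buffer now: "QBHZHZHZ"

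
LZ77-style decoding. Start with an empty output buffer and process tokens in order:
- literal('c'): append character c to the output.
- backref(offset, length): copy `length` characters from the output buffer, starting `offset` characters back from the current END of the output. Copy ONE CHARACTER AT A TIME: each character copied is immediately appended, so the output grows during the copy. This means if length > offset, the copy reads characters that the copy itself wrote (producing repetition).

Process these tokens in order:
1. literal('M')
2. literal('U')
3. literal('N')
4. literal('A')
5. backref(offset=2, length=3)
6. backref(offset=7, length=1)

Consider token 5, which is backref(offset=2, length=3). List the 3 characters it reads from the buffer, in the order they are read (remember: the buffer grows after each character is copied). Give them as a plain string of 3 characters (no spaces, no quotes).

Token 1: literal('M'). Output: "M"
Token 2: literal('U'). Output: "MU"
Token 3: literal('N'). Output: "MUN"
Token 4: literal('A'). Output: "MUNA"
Token 5: backref(off=2, len=3). Buffer before: "MUNA" (len 4)
  byte 1: read out[2]='N', append. Buffer now: "MUNAN"
  byte 2: read out[3]='A', append. Buffer now: "MUNANA"
  byte 3: read out[4]='N', append. Buffer now: "MUNANAN"

Answer: NAN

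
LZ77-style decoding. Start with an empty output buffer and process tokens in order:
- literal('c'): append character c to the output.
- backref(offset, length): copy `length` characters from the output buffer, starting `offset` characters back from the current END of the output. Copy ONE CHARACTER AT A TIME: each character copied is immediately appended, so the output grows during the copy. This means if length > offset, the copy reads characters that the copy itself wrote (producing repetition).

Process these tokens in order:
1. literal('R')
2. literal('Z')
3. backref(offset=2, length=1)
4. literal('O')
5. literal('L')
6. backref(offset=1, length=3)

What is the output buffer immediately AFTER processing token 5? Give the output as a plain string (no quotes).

Token 1: literal('R'). Output: "R"
Token 2: literal('Z'). Output: "RZ"
Token 3: backref(off=2, len=1). Copied 'R' from pos 0. Output: "RZR"
Token 4: literal('O'). Output: "RZRO"
Token 5: literal('L'). Output: "RZROL"

Answer: RZROL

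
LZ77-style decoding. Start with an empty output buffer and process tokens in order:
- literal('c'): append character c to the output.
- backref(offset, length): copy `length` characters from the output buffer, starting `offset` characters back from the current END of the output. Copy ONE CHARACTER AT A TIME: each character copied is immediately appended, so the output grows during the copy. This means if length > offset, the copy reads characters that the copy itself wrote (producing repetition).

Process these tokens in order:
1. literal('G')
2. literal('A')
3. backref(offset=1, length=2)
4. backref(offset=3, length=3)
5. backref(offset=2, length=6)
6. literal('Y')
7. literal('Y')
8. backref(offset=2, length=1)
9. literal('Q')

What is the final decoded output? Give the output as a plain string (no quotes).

Answer: GAAAAAAAAAAAAYYYQ

Derivation:
Token 1: literal('G'). Output: "G"
Token 2: literal('A'). Output: "GA"
Token 3: backref(off=1, len=2) (overlapping!). Copied 'AA' from pos 1. Output: "GAAA"
Token 4: backref(off=3, len=3). Copied 'AAA' from pos 1. Output: "GAAAAAA"
Token 5: backref(off=2, len=6) (overlapping!). Copied 'AAAAAA' from pos 5. Output: "GAAAAAAAAAAAA"
Token 6: literal('Y'). Output: "GAAAAAAAAAAAAY"
Token 7: literal('Y'). Output: "GAAAAAAAAAAAAYY"
Token 8: backref(off=2, len=1). Copied 'Y' from pos 13. Output: "GAAAAAAAAAAAAYYY"
Token 9: literal('Q'). Output: "GAAAAAAAAAAAAYYYQ"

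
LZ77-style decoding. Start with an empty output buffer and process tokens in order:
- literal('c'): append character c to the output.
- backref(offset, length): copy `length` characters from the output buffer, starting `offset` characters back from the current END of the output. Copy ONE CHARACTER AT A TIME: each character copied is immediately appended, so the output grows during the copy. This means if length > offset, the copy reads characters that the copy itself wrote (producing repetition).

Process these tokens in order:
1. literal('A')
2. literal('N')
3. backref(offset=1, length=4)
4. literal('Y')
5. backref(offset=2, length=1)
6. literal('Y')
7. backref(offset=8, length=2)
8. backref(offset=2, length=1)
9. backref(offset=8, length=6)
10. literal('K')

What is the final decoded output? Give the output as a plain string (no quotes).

Token 1: literal('A'). Output: "A"
Token 2: literal('N'). Output: "AN"
Token 3: backref(off=1, len=4) (overlapping!). Copied 'NNNN' from pos 1. Output: "ANNNNN"
Token 4: literal('Y'). Output: "ANNNNNY"
Token 5: backref(off=2, len=1). Copied 'N' from pos 5. Output: "ANNNNNYN"
Token 6: literal('Y'). Output: "ANNNNNYNY"
Token 7: backref(off=8, len=2). Copied 'NN' from pos 1. Output: "ANNNNNYNYNN"
Token 8: backref(off=2, len=1). Copied 'N' from pos 9. Output: "ANNNNNYNYNNN"
Token 9: backref(off=8, len=6). Copied 'NNYNYN' from pos 4. Output: "ANNNNNYNYNNNNNYNYN"
Token 10: literal('K'). Output: "ANNNNNYNYNNNNNYNYNK"

Answer: ANNNNNYNYNNNNNYNYNK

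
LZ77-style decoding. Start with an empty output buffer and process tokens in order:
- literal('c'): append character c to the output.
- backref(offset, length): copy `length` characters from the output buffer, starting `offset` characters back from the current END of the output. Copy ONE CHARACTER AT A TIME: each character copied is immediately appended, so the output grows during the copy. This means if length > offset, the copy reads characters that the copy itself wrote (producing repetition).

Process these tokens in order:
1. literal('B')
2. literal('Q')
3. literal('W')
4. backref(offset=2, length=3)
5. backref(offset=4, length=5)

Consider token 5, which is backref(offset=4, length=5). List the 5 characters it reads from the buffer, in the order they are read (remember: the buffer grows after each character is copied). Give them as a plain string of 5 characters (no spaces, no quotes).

Answer: WQWQW

Derivation:
Token 1: literal('B'). Output: "B"
Token 2: literal('Q'). Output: "BQ"
Token 3: literal('W'). Output: "BQW"
Token 4: backref(off=2, len=3) (overlapping!). Copied 'QWQ' from pos 1. Output: "BQWQWQ"
Token 5: backref(off=4, len=5). Buffer before: "BQWQWQ" (len 6)
  byte 1: read out[2]='W', append. Buffer now: "BQWQWQW"
  byte 2: read out[3]='Q', append. Buffer now: "BQWQWQWQ"
  byte 3: read out[4]='W', append. Buffer now: "BQWQWQWQW"
  byte 4: read out[5]='Q', append. Buffer now: "BQWQWQWQWQ"
  byte 5: read out[6]='W', append. Buffer now: "BQWQWQWQWQW"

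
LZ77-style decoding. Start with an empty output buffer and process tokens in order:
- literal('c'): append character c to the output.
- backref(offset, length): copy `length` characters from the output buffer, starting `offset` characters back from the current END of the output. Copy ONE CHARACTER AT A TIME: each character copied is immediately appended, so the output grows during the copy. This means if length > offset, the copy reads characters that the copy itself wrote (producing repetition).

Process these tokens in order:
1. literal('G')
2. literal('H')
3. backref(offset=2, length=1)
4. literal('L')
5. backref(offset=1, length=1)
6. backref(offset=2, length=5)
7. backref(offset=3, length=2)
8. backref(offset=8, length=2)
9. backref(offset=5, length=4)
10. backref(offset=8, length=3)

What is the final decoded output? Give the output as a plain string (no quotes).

Answer: GHGLLLLLLLLLLLLLLLLLL

Derivation:
Token 1: literal('G'). Output: "G"
Token 2: literal('H'). Output: "GH"
Token 3: backref(off=2, len=1). Copied 'G' from pos 0. Output: "GHG"
Token 4: literal('L'). Output: "GHGL"
Token 5: backref(off=1, len=1). Copied 'L' from pos 3. Output: "GHGLL"
Token 6: backref(off=2, len=5) (overlapping!). Copied 'LLLLL' from pos 3. Output: "GHGLLLLLLL"
Token 7: backref(off=3, len=2). Copied 'LL' from pos 7. Output: "GHGLLLLLLLLL"
Token 8: backref(off=8, len=2). Copied 'LL' from pos 4. Output: "GHGLLLLLLLLLLL"
Token 9: backref(off=5, len=4). Copied 'LLLL' from pos 9. Output: "GHGLLLLLLLLLLLLLLL"
Token 10: backref(off=8, len=3). Copied 'LLL' from pos 10. Output: "GHGLLLLLLLLLLLLLLLLLL"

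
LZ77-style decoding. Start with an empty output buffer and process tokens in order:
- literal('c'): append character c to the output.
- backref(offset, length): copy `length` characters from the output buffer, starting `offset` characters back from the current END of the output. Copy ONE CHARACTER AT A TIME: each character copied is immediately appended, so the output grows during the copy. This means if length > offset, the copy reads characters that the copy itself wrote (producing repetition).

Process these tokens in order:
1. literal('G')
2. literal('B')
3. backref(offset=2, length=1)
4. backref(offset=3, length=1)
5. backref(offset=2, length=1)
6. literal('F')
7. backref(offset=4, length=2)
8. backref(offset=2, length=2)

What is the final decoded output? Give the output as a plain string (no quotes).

Answer: GBGGGFGGGG

Derivation:
Token 1: literal('G'). Output: "G"
Token 2: literal('B'). Output: "GB"
Token 3: backref(off=2, len=1). Copied 'G' from pos 0. Output: "GBG"
Token 4: backref(off=3, len=1). Copied 'G' from pos 0. Output: "GBGG"
Token 5: backref(off=2, len=1). Copied 'G' from pos 2. Output: "GBGGG"
Token 6: literal('F'). Output: "GBGGGF"
Token 7: backref(off=4, len=2). Copied 'GG' from pos 2. Output: "GBGGGFGG"
Token 8: backref(off=2, len=2). Copied 'GG' from pos 6. Output: "GBGGGFGGGG"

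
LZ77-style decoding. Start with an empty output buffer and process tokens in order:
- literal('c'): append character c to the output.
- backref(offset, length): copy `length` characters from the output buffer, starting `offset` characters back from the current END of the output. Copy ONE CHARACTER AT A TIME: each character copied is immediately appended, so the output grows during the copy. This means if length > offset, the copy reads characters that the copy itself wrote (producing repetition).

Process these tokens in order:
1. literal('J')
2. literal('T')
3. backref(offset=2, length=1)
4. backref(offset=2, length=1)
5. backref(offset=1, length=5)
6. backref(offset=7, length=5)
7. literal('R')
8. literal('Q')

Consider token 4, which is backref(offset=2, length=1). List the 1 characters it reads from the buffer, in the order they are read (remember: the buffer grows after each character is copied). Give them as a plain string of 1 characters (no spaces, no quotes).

Token 1: literal('J'). Output: "J"
Token 2: literal('T'). Output: "JT"
Token 3: backref(off=2, len=1). Copied 'J' from pos 0. Output: "JTJ"
Token 4: backref(off=2, len=1). Buffer before: "JTJ" (len 3)
  byte 1: read out[1]='T', append. Buffer now: "JTJT"

Answer: T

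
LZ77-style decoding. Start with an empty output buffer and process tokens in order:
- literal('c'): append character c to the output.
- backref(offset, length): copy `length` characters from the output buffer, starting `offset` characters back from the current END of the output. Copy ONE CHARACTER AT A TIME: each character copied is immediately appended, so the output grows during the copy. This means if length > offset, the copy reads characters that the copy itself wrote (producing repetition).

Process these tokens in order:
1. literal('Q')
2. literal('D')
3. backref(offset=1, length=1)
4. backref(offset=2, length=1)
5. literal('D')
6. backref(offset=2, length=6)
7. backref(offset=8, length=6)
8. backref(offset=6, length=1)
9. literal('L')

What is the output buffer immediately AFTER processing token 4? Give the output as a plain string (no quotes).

Token 1: literal('Q'). Output: "Q"
Token 2: literal('D'). Output: "QD"
Token 3: backref(off=1, len=1). Copied 'D' from pos 1. Output: "QDD"
Token 4: backref(off=2, len=1). Copied 'D' from pos 1. Output: "QDDD"

Answer: QDDD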